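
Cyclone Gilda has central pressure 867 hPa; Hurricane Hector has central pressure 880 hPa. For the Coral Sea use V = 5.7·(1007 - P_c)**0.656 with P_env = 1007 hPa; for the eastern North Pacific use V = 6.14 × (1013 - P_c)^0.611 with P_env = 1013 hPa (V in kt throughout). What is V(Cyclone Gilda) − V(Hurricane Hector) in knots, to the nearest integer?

24 kt

Cyclone Gilda: ΔP = 140; V ≈ 5.7 × 140^0.656 ≈ 145.79 kt.
Hurricane Hector: ΔP = 133; V ≈ 6.14 × 133^0.611 ≈ 121.85 kt.
Difference ≈ 145.79 − 121.85 = 23.94 → 24 kt.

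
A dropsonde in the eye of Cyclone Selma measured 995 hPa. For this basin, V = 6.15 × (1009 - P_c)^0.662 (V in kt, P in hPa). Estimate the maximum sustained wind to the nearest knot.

ΔP = 1009 − 995 = 14 hPa.
14^0.662 ≈ 5.738.
V ≈ 6.15 × 5.738 ≈ 35.3 kt.

35 kt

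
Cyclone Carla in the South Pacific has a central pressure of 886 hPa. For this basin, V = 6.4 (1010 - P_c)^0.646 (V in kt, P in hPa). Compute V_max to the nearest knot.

ΔP = 1010 − 886 = 124 hPa.
124^0.646 ≈ 22.509.
V ≈ 6.4 × 22.509 ≈ 144.1 kt.

144 kt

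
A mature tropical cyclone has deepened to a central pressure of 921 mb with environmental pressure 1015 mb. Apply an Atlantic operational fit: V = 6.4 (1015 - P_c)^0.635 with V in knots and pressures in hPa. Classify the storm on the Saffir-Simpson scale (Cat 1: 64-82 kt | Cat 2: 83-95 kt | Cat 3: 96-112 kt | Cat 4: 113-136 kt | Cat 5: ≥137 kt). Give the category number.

4

ΔP = 1015 − 921 = 94 mb.
V ≈ 6.4 × 94^0.635 = 6.4 × 17.90 ≈ 115 kt.
115 kt falls in the Category 4 band.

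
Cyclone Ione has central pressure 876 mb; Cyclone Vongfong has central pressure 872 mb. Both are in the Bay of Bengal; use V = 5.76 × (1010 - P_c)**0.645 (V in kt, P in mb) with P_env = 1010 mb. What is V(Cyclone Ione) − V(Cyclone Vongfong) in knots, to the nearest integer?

-3 kt

Cyclone Ione: ΔP = 134; V ≈ 5.76 × 134^0.645 ≈ 135.65 kt.
Cyclone Vongfong: ΔP = 138; V ≈ 5.76 × 138^0.645 ≈ 138.24 kt.
Difference ≈ 135.65 − 138.24 = -2.59 → -3 kt.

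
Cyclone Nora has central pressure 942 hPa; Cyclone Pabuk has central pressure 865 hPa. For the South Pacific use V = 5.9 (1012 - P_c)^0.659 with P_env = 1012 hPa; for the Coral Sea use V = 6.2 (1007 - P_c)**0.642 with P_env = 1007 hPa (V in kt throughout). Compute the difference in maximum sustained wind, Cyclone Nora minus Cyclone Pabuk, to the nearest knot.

Cyclone Nora: ΔP = 70; V ≈ 5.9 × 70^0.659 ≈ 97.00 kt.
Cyclone Pabuk: ΔP = 142; V ≈ 6.2 × 142^0.642 ≈ 149.33 kt.
Difference ≈ 97.00 − 149.33 = -52.33 → -52 kt.

-52 kt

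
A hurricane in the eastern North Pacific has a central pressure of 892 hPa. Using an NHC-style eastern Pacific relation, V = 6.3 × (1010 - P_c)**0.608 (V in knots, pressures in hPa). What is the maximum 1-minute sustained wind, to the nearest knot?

ΔP = 1010 − 892 = 118 hPa.
118^0.608 ≈ 18.185.
V ≈ 6.3 × 18.185 ≈ 114.6 kt.

115 kt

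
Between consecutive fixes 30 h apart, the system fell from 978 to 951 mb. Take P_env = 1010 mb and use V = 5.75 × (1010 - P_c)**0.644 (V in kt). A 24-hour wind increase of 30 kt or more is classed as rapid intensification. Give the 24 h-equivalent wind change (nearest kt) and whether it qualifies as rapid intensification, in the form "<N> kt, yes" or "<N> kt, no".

V₁: ΔP = 32, V ≈ 5.75 × 32^0.644 ≈ 53.58 kt.
V₂: ΔP = 59, V ≈ 5.75 × 59^0.644 ≈ 79.45 kt.
ΔV over 30 h = 25.87 kt → 24 h equivalent = 25.87 × 24/30 ≈ 20.70 kt.
21 kt < 30 kt ⇒ not rapid intensification.

21 kt, no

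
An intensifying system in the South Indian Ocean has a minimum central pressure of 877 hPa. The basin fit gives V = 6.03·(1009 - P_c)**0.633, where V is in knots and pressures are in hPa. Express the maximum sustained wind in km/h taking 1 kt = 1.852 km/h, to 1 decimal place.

245.6 km/h

ΔP = 1009 − 877 = 132 hPa.
V ≈ 6.03 × 132^0.633 = 6.03 × 21.995 ≈ 132.630 kt.
132.630 × 1.852 ≈ 245.63 km/h → 245.6 km/h.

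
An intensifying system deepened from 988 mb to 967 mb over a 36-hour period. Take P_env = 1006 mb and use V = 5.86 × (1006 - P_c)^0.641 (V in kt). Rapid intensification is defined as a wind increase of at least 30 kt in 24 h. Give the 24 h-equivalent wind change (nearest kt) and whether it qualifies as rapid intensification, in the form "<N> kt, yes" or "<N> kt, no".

V₁: ΔP = 18, V ≈ 5.86 × 18^0.641 ≈ 37.37 kt.
V₂: ΔP = 39, V ≈ 5.86 × 39^0.641 ≈ 61.34 kt.
ΔV over 36 h = 23.97 kt → 24 h equivalent = 23.97 × 24/36 ≈ 15.98 kt.
16 kt < 30 kt ⇒ not rapid intensification.

16 kt, no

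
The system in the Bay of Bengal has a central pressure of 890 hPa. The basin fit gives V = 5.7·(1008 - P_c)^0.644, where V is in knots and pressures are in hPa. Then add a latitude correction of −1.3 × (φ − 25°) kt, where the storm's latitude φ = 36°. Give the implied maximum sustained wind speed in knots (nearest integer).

109 kt

ΔP = 1008 − 890 = 118 hPa.
118^0.644 ≈ 21.592.
V ≈ 5.7 × 21.592 ≈ 123.1 kt.
Latitude correction: −1.3 × (36 − 25) = -14.3 kt.
Corrected V ≈ 108.8 kt → 109 kt.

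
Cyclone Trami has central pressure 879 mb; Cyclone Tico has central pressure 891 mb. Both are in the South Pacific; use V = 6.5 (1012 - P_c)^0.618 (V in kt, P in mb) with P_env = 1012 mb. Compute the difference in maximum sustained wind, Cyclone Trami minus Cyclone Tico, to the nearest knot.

8 kt

Cyclone Trami: ΔP = 133; V ≈ 6.5 × 133^0.618 ≈ 133.49 kt.
Cyclone Tico: ΔP = 121; V ≈ 6.5 × 121^0.618 ≈ 125.91 kt.
Difference ≈ 133.49 − 125.91 = 7.58 → 8 kt.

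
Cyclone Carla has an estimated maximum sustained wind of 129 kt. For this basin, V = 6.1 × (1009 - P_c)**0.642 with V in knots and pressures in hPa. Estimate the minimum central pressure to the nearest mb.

ΔP = (V / 6.1)^(1/0.642) = (129/6.1)^1.558.
129/6.1 = 21.148; 21.148^1.558 ≈ 115.95 mb.
P_c = 1009 − 115.95 = 893.05 ≈ 893 mb.

893 mb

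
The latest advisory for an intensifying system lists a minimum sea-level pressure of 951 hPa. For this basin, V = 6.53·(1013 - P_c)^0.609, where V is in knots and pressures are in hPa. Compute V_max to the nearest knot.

81 kt

ΔP = 1013 − 951 = 62 hPa.
62^0.609 ≈ 12.347.
V ≈ 6.53 × 12.347 ≈ 80.6 kt.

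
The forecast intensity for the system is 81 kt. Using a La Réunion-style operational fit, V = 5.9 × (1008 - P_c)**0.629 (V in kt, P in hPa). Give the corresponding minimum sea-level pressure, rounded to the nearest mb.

944 mb

ΔP = (V / 5.9)^(1/0.629) = (81/5.9)^1.590.
81/5.9 = 13.729; 13.729^1.590 ≈ 64.36 mb.
P_c = 1008 − 64.36 = 943.64 ≈ 944 mb.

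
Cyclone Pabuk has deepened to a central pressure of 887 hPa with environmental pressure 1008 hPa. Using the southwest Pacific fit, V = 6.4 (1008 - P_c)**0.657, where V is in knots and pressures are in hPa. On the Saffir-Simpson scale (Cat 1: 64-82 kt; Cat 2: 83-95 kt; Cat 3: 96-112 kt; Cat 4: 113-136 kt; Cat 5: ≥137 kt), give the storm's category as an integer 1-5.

5

ΔP = 1008 − 887 = 121 hPa.
V ≈ 6.4 × 121^0.657 = 6.4 × 23.36 ≈ 149 kt.
149 kt falls in the Category 5 band.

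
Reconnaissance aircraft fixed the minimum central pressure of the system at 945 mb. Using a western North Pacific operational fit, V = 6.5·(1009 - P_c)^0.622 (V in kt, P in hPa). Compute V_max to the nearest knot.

86 kt

ΔP = 1009 − 945 = 64 mb.
64^0.622 ≈ 13.288.
V ≈ 6.5 × 13.288 ≈ 86.4 kt.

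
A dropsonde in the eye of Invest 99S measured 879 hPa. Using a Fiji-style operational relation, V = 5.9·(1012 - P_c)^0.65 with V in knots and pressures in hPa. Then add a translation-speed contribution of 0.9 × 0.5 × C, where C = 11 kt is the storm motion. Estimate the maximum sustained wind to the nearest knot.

ΔP = 1012 − 879 = 133 hPa.
133^0.65 ≈ 24.016.
V ≈ 5.9 × 24.016 ≈ 141.7 kt.
Translation term: 0.9 × 0.5 × 11 = 4.95 kt.
Corrected V ≈ 146.65 kt → 147 kt.

147 kt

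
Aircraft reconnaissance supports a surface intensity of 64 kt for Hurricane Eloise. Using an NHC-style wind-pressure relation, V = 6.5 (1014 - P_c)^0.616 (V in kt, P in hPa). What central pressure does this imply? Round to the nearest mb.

ΔP = (V / 6.5)^(1/0.616) = (64/6.5)^1.623.
64/6.5 = 9.846; 9.846^1.623 ≈ 40.97 mb.
P_c = 1014 − 40.97 = 973.03 ≈ 973 mb.

973 mb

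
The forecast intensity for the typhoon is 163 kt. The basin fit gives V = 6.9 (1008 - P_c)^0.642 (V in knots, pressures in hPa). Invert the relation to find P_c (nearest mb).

870 mb

ΔP = (V / 6.9)^(1/0.642) = (163/6.9)^1.558.
163/6.9 = 23.623; 23.623^1.558 ≈ 137.77 mb.
P_c = 1008 − 137.77 = 870.23 ≈ 870 mb.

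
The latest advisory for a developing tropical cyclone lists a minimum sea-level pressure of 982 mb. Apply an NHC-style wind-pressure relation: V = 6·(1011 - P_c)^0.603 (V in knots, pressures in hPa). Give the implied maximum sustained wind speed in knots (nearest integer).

46 kt

ΔP = 1011 − 982 = 29 mb.
29^0.603 ≈ 7.618.
V ≈ 6 × 7.618 ≈ 45.7 kt.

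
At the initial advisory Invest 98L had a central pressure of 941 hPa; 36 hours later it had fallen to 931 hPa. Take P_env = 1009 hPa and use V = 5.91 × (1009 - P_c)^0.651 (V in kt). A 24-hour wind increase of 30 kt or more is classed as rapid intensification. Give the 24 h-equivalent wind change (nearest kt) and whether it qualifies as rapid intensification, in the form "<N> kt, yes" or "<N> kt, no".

V₁: ΔP = 68, V ≈ 5.91 × 68^0.651 ≈ 92.16 kt.
V₂: ΔP = 78, V ≈ 5.91 × 78^0.651 ≈ 100.77 kt.
ΔV over 36 h = 8.61 kt → 24 h equivalent = 8.61 × 24/36 ≈ 5.74 kt.
6 kt < 30 kt ⇒ not rapid intensification.

6 kt, no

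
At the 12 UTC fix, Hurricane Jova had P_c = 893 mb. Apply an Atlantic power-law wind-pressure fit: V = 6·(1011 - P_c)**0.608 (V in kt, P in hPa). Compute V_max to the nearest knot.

ΔP = 1011 − 893 = 118 mb.
118^0.608 ≈ 18.185.
V ≈ 6 × 18.185 ≈ 109.1 kt.

109 kt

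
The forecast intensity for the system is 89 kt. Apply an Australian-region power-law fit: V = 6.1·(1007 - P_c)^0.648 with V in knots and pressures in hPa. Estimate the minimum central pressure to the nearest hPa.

ΔP = (V / 6.1)^(1/0.648) = (89/6.1)^1.543.
89/6.1 = 14.590; 14.590^1.543 ≈ 62.57 hPa.
P_c = 1007 − 62.57 = 944.43 ≈ 944 hPa.

944 hPa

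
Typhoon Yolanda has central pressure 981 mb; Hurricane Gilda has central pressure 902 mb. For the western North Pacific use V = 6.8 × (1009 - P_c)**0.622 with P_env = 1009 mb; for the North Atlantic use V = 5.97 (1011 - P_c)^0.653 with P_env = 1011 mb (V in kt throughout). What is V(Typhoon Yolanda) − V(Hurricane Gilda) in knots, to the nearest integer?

Typhoon Yolanda: ΔP = 28; V ≈ 6.8 × 28^0.622 ≈ 54.03 kt.
Hurricane Gilda: ΔP = 109; V ≈ 5.97 × 109^0.653 ≈ 127.77 kt.
Difference ≈ 54.03 − 127.77 = -73.74 → -74 kt.

-74 kt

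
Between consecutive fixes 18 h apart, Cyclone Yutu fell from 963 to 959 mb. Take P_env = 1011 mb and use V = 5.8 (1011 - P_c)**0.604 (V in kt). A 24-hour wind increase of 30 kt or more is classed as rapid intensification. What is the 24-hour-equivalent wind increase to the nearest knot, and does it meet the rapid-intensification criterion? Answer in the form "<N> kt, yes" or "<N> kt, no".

V₁: ΔP = 48, V ≈ 5.8 × 48^0.604 ≈ 60.10 kt.
V₂: ΔP = 52, V ≈ 5.8 × 52^0.604 ≈ 63.08 kt.
ΔV over 18 h = 2.98 kt → 24 h equivalent = 2.98 × 24/18 ≈ 3.97 kt.
4 kt < 30 kt ⇒ not rapid intensification.

4 kt, no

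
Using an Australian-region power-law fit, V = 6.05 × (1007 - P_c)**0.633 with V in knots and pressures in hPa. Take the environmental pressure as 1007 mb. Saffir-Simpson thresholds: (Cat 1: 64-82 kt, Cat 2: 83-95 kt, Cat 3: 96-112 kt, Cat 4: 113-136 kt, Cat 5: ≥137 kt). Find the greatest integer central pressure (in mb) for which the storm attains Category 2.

944 mb

Category 2 begins at V = 83 kt.
Required ΔP = (83/6.05)^(1/0.633) = 13.719^1.580 ≈ 62.62 mb.
P_c ≤ 1007 − 62.62 = 944.38, so the highest integer P_c is 944 mb.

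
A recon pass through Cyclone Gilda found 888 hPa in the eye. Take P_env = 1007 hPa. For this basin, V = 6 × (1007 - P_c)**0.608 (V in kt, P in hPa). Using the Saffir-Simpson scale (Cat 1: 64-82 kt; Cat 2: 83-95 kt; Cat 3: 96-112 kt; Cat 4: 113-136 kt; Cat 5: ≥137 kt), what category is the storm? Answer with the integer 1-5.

ΔP = 1007 − 888 = 119 hPa.
V ≈ 6 × 119^0.608 = 6 × 18.28 ≈ 110 kt.
110 kt falls in the Category 3 band.

3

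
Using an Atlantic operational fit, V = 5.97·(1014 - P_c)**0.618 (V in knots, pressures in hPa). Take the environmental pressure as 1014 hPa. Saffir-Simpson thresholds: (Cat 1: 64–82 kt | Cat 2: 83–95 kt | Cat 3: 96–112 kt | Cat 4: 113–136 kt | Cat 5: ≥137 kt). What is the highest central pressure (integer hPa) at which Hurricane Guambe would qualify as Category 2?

Category 2 begins at V = 83 kt.
Required ΔP = (83/5.97)^(1/0.618) = 13.903^1.618 ≈ 70.74 hPa.
P_c ≤ 1014 − 70.74 = 943.26, so the highest integer P_c is 943 hPa.

943 hPa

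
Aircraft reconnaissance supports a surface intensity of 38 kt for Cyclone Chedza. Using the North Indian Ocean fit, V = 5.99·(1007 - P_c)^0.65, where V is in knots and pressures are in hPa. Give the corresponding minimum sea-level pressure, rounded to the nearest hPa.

ΔP = (V / 5.99)^(1/0.65) = (38/5.99)^1.538.
38/5.99 = 6.344; 6.344^1.538 ≈ 17.16 hPa.
P_c = 1007 − 17.16 = 989.84 ≈ 990 hPa.

990 hPa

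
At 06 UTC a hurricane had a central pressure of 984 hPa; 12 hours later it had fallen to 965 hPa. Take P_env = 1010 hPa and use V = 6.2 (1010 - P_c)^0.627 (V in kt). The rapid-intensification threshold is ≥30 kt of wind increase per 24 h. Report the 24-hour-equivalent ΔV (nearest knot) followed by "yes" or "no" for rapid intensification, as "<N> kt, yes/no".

V₁: ΔP = 26, V ≈ 6.2 × 26^0.627 ≈ 47.82 kt.
V₂: ΔP = 45, V ≈ 6.2 × 45^0.627 ≈ 67.45 kt.
ΔV over 12 h = 19.63 kt → 24 h equivalent = 19.63 × 24/12 ≈ 39.26 kt.
39 kt ≥ 30 kt ⇒ rapid intensification.

39 kt, yes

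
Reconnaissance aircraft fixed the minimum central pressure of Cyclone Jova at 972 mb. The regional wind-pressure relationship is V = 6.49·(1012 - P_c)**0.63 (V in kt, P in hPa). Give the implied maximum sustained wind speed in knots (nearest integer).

ΔP = 1012 − 972 = 40 mb.
40^0.63 ≈ 10.216.
V ≈ 6.49 × 10.216 ≈ 66.3 kt.

66 kt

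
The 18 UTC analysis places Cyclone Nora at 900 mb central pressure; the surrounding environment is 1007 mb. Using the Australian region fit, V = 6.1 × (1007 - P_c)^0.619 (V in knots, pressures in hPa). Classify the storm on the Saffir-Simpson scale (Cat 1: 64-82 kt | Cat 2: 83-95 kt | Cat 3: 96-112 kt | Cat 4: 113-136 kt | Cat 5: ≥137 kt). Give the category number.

3

ΔP = 1007 − 900 = 107 mb.
V ≈ 6.1 × 107^0.619 = 6.1 × 18.04 ≈ 110 kt.
110 kt falls in the Category 3 band.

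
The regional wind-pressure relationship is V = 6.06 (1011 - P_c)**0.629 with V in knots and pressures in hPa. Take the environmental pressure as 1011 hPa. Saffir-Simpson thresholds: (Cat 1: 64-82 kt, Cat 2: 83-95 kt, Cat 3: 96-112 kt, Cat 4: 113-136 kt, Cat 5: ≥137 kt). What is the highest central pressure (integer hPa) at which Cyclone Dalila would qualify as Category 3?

930 hPa

Category 3 begins at V = 96 kt.
Required ΔP = (96/6.06)^(1/0.629) = 15.842^1.590 ≈ 80.81 hPa.
P_c ≤ 1011 − 80.81 = 930.19, so the highest integer P_c is 930 hPa.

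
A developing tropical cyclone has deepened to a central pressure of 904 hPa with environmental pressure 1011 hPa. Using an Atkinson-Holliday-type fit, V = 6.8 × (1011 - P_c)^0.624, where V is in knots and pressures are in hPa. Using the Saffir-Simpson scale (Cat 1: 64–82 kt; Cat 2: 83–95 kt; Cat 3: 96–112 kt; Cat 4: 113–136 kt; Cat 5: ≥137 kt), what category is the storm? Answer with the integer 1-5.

4

ΔP = 1011 − 904 = 107 hPa.
V ≈ 6.8 × 107^0.624 = 6.8 × 18.46 ≈ 126 kt.
126 kt falls in the Category 4 band.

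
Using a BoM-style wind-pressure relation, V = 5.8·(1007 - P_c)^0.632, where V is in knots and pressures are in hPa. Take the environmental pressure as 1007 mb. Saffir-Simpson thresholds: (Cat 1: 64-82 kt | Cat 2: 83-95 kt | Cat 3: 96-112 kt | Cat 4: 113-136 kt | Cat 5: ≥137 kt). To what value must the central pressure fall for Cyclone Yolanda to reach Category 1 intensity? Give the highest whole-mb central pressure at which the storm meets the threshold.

Category 1 begins at V = 64 kt.
Required ΔP = (64/5.8)^(1/0.632) = 11.034^1.582 ≈ 44.66 mb.
P_c ≤ 1007 − 44.66 = 962.34, so the highest integer P_c is 962 mb.

962 mb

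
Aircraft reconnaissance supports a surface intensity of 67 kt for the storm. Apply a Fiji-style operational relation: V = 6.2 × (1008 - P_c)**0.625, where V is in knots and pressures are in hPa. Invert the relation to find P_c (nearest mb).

963 mb

ΔP = (V / 6.2)^(1/0.625) = (67/6.2)^1.600.
67/6.2 = 10.806; 10.806^1.600 ≈ 45.07 mb.
P_c = 1008 − 45.07 = 962.93 ≈ 963 mb.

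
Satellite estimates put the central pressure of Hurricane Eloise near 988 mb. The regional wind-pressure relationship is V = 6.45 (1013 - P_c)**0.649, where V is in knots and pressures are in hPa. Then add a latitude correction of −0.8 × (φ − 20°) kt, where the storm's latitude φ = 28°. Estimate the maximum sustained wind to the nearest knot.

ΔP = 1013 − 988 = 25 mb.
25^0.649 ≈ 8.077.
V ≈ 6.45 × 8.077 ≈ 52.1 kt.
Latitude correction: −0.8 × (28 − 20) = -6.4 kt.
Corrected V ≈ 45.7 kt → 46 kt.

46 kt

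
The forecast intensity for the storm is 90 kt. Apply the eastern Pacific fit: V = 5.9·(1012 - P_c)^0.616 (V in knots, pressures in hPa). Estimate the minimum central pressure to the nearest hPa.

ΔP = (V / 5.9)^(1/0.616) = (90/5.9)^1.623.
90/5.9 = 15.254; 15.254^1.623 ≈ 83.39 hPa.
P_c = 1012 − 83.39 = 928.61 ≈ 929 hPa.

929 hPa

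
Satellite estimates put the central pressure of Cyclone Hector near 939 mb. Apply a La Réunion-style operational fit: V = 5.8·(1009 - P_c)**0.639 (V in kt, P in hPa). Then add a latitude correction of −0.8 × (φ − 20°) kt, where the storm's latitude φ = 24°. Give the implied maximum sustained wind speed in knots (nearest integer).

ΔP = 1009 − 939 = 70 mb.
70^0.639 ≈ 15.101.
V ≈ 5.8 × 15.101 ≈ 87.6 kt.
Latitude correction: −0.8 × (24 − 20) = -3.2 kt.
Corrected V ≈ 84.4 kt → 84 kt.

84 kt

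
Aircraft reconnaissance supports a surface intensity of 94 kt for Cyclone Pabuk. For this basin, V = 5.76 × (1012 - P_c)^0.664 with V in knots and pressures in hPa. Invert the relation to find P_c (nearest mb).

ΔP = (V / 5.76)^(1/0.664) = (94/5.76)^1.506.
94/5.76 = 16.319; 16.319^1.506 ≈ 67.04 mb.
P_c = 1012 − 67.04 = 944.96 ≈ 945 mb.

945 mb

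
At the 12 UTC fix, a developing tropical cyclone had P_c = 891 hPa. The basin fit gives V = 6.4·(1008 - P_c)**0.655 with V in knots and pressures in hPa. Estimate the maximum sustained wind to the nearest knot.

ΔP = 1008 − 891 = 117 hPa.
117^0.655 ≈ 22.629.
V ≈ 6.4 × 22.629 ≈ 144.8 kt.

145 kt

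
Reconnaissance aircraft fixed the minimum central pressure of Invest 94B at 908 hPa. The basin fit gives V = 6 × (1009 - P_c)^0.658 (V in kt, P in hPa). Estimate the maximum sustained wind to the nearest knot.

ΔP = 1009 − 908 = 101 hPa.
101^0.658 ≈ 20.837.
V ≈ 6 × 20.837 ≈ 125.0 kt.

125 kt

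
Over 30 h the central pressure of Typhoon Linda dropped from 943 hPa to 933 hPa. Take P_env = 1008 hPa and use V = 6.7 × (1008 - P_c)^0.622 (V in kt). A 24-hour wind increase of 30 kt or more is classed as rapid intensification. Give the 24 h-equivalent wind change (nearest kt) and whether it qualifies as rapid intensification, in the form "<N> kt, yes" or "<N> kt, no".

V₁: ΔP = 65, V ≈ 6.7 × 65^0.622 ≈ 89.89 kt.
V₂: ΔP = 75, V ≈ 6.7 × 75^0.622 ≈ 98.26 kt.
ΔV over 30 h = 8.37 kt → 24 h equivalent = 8.37 × 24/30 ≈ 6.70 kt.
7 kt < 30 kt ⇒ not rapid intensification.

7 kt, no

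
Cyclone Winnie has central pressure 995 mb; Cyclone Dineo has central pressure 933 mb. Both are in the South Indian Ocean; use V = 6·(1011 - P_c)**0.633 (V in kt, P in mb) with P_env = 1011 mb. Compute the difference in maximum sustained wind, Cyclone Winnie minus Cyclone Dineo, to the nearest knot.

Cyclone Winnie: ΔP = 16; V ≈ 6 × 16^0.633 ≈ 34.70 kt.
Cyclone Dineo: ΔP = 78; V ≈ 6 × 78^0.633 ≈ 94.59 kt.
Difference ≈ 34.70 − 94.59 = -59.89 → -60 kt.

-60 kt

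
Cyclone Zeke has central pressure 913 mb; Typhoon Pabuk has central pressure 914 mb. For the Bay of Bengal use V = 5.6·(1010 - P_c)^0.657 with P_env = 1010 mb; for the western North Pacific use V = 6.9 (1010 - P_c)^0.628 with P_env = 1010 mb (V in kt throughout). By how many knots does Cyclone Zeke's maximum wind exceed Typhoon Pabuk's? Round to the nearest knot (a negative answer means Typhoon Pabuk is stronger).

-8 kt

Cyclone Zeke: ΔP = 97; V ≈ 5.6 × 97^0.657 ≈ 113.11 kt.
Typhoon Pabuk: ΔP = 96; V ≈ 6.9 × 96^0.628 ≈ 121.26 kt.
Difference ≈ 113.11 − 121.26 = -8.15 → -8 kt.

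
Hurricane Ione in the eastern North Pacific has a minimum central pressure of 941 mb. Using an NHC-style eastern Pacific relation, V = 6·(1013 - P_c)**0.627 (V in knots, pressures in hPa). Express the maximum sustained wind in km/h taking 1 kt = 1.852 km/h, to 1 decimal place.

ΔP = 1013 − 941 = 72 mb.
V ≈ 6 × 72^0.627 = 6 × 14.607 ≈ 87.639 kt.
87.639 × 1.852 ≈ 162.31 km/h → 162.3 km/h.

162.3 km/h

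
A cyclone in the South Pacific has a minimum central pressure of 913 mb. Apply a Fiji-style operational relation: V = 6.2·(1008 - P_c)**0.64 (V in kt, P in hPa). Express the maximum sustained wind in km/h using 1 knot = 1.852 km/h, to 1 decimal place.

ΔP = 1008 − 913 = 95 mb.
V ≈ 6.2 × 95^0.64 = 6.2 × 18.439 ≈ 114.323 kt.
114.323 × 1.852 ≈ 211.73 km/h → 211.7 km/h.

211.7 km/h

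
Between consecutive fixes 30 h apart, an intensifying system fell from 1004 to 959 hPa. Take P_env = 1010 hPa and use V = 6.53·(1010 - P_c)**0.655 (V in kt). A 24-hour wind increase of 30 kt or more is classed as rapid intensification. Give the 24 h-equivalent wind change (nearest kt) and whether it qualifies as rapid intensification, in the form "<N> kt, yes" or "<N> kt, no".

V₁: ΔP = 6, V ≈ 6.53 × 6^0.655 ≈ 21.12 kt.
V₂: ΔP = 51, V ≈ 6.53 × 51^0.655 ≈ 85.78 kt.
ΔV over 30 h = 64.66 kt → 24 h equivalent = 64.66 × 24/30 ≈ 51.73 kt.
52 kt ≥ 30 kt ⇒ rapid intensification.

52 kt, yes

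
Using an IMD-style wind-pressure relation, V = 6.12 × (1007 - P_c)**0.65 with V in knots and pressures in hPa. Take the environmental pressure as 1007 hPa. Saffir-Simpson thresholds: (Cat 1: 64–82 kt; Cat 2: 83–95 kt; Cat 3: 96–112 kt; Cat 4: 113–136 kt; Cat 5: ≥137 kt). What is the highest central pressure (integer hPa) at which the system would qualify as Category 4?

Category 4 begins at V = 113 kt.
Required ΔP = (113/6.12)^(1/0.65) = 18.464^1.538 ≈ 88.76 hPa.
P_c ≤ 1007 − 88.76 = 918.24, so the highest integer P_c is 918 hPa.

918 hPa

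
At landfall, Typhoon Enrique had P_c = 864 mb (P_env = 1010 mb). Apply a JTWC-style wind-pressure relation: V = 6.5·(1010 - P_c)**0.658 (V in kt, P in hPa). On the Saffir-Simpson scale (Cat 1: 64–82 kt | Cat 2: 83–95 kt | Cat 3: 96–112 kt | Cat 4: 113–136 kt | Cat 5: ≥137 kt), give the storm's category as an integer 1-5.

5

ΔP = 1010 − 864 = 146 mb.
V ≈ 6.5 × 146^0.658 = 6.5 × 26.55 ≈ 173 kt.
173 kt falls in the Category 5 band.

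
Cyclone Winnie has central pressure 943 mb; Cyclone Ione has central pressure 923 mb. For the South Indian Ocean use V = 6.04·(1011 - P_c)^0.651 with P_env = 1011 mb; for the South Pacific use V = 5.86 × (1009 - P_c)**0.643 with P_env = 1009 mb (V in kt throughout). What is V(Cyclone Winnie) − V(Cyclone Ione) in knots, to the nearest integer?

Cyclone Winnie: ΔP = 68; V ≈ 6.04 × 68^0.651 ≈ 94.19 kt.
Cyclone Ione: ΔP = 86; V ≈ 5.86 × 86^0.643 ≈ 102.75 kt.
Difference ≈ 94.19 − 102.75 = -8.56 → -9 kt.

-9 kt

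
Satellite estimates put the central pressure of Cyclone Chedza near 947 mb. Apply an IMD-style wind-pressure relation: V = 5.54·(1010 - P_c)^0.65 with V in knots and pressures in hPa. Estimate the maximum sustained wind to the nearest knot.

ΔP = 1010 − 947 = 63 mb.
63^0.65 ≈ 14.776.
V ≈ 5.54 × 14.776 ≈ 81.9 kt.

82 kt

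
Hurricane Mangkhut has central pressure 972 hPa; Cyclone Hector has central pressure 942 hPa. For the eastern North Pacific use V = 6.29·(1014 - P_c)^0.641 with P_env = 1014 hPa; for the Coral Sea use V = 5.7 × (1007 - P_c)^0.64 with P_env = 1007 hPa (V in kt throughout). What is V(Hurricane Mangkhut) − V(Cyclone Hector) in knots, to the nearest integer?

Hurricane Mangkhut: ΔP = 42; V ≈ 6.29 × 42^0.641 ≈ 69.05 kt.
Cyclone Hector: ΔP = 65; V ≈ 5.7 × 65^0.64 ≈ 82.44 kt.
Difference ≈ 69.05 − 82.44 = -13.39 → -13 kt.

-13 kt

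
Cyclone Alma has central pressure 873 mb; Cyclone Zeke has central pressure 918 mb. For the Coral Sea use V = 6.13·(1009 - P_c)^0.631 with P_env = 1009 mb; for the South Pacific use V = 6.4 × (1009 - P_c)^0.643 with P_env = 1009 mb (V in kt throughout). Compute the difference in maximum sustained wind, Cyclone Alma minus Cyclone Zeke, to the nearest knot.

20 kt

Cyclone Alma: ΔP = 136; V ≈ 6.13 × 136^0.631 ≈ 136.06 kt.
Cyclone Zeke: ΔP = 91; V ≈ 6.4 × 91^0.643 ≈ 116.37 kt.
Difference ≈ 136.06 − 116.37 = 19.69 → 20 kt.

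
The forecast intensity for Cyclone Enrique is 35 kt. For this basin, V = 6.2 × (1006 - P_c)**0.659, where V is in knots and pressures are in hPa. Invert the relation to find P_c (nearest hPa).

ΔP = (V / 6.2)^(1/0.659) = (35/6.2)^1.517.
35/6.2 = 5.645; 5.645^1.517 ≈ 13.82 hPa.
P_c = 1006 − 13.82 = 992.18 ≈ 992 hPa.

992 hPa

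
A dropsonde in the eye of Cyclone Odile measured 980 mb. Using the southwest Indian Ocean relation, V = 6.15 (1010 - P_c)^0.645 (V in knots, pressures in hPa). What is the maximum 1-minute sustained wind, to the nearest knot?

ΔP = 1010 − 980 = 30 mb.
30^0.645 ≈ 8.969.
V ≈ 6.15 × 8.969 ≈ 55.2 kt.

55 kt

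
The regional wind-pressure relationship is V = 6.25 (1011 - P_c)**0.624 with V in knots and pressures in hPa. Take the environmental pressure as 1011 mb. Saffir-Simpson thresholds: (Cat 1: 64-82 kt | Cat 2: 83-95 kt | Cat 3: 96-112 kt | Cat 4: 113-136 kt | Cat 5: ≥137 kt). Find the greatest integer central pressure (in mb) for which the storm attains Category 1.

969 mb

Category 1 begins at V = 64 kt.
Required ΔP = (64/6.25)^(1/0.624) = 10.240^1.603 ≈ 41.60 mb.
P_c ≤ 1011 − 41.60 = 969.40, so the highest integer P_c is 969 mb.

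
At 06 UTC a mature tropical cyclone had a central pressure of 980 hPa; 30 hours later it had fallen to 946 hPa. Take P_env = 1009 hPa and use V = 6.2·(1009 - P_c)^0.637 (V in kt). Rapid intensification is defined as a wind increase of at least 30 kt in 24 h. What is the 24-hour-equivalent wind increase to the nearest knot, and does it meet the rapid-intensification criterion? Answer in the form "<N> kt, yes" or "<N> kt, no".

27 kt, no

V₁: ΔP = 29, V ≈ 6.2 × 29^0.637 ≈ 52.96 kt.
V₂: ΔP = 63, V ≈ 6.2 × 63^0.637 ≈ 86.81 kt.
ΔV over 30 h = 33.85 kt → 24 h equivalent = 33.85 × 24/30 ≈ 27.08 kt.
27 kt < 30 kt ⇒ not rapid intensification.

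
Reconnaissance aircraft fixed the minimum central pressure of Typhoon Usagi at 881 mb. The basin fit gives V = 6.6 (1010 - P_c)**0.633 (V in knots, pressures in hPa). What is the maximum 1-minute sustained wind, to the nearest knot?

143 kt

ΔP = 1010 − 881 = 129 mb.
129^0.633 ≈ 21.677.
V ≈ 6.6 × 21.677 ≈ 143.1 kt.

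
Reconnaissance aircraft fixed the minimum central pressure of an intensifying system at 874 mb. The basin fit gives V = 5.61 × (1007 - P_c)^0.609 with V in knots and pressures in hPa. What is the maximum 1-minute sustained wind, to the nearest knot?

ΔP = 1007 − 874 = 133 mb.
133^0.609 ≈ 19.653.
V ≈ 5.61 × 19.653 ≈ 110.3 kt.

110 kt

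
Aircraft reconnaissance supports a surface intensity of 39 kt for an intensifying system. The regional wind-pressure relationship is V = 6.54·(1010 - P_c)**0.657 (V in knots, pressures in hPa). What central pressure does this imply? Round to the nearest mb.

ΔP = (V / 6.54)^(1/0.657) = (39/6.54)^1.522.
39/6.54 = 5.963; 5.963^1.522 ≈ 15.15 mb.
P_c = 1010 − 15.15 = 994.85 ≈ 995 mb.

995 mb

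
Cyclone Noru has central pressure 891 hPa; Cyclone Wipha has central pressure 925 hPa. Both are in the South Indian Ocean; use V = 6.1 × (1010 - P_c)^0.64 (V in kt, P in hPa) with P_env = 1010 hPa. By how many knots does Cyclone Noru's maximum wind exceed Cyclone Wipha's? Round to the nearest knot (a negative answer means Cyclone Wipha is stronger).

25 kt

Cyclone Noru: ΔP = 119; V ≈ 6.1 × 119^0.64 ≈ 129.92 kt.
Cyclone Wipha: ΔP = 85; V ≈ 6.1 × 85^0.64 ≈ 104.75 kt.
Difference ≈ 129.92 − 104.75 = 25.17 → 25 kt.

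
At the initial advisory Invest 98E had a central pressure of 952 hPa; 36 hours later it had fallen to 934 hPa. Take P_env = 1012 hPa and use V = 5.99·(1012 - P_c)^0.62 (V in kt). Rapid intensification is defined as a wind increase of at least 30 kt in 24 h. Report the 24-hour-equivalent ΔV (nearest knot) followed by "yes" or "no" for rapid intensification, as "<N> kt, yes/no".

9 kt, no

V₁: ΔP = 60, V ≈ 5.99 × 60^0.62 ≈ 75.84 kt.
V₂: ΔP = 78, V ≈ 5.99 × 78^0.62 ≈ 89.23 kt.
ΔV over 36 h = 13.39 kt → 24 h equivalent = 13.39 × 24/36 ≈ 8.93 kt.
9 kt < 30 kt ⇒ not rapid intensification.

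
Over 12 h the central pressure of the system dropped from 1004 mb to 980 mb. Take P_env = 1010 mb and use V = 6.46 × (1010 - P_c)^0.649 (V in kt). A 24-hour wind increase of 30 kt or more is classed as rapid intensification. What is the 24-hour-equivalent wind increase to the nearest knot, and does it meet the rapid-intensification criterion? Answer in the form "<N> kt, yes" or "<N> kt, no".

V₁: ΔP = 6, V ≈ 6.46 × 6^0.649 ≈ 20.67 kt.
V₂: ΔP = 30, V ≈ 6.46 × 30^0.649 ≈ 58.73 kt.
ΔV over 12 h = 38.06 kt → 24 h equivalent = 38.06 × 24/12 ≈ 76.12 kt.
76 kt ≥ 30 kt ⇒ rapid intensification.

76 kt, yes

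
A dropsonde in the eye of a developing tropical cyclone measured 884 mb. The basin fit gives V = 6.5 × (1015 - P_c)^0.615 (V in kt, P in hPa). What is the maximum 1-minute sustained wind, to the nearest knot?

ΔP = 1015 − 884 = 131 mb.
131^0.615 ≈ 20.050.
V ≈ 6.5 × 20.050 ≈ 130.3 kt.

130 kt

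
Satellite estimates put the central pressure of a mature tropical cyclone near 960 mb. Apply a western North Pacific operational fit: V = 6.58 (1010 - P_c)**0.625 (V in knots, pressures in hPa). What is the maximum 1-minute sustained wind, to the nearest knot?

ΔP = 1010 − 960 = 50 mb.
50^0.625 ≈ 11.531.
V ≈ 6.58 × 11.531 ≈ 75.9 kt.

76 kt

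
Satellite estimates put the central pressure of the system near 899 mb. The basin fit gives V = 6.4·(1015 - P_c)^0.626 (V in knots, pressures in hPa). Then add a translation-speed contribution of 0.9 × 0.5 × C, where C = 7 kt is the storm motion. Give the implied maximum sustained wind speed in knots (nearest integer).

129 kt

ΔP = 1015 − 899 = 116 mb.
116^0.626 ≈ 19.604.
V ≈ 6.4 × 19.604 ≈ 125.5 kt.
Translation term: 0.9 × 0.5 × 7 = 3.15 kt.
Corrected V ≈ 128.65 kt → 129 kt.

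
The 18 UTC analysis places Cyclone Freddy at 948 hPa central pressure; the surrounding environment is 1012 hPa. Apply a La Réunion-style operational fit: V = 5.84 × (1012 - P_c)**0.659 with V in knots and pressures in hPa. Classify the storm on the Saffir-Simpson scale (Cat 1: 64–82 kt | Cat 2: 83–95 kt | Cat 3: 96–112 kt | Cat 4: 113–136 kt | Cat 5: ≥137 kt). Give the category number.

ΔP = 1012 − 948 = 64 hPa.
V ≈ 5.84 × 64^0.659 = 5.84 × 15.50 ≈ 91 kt.
91 kt falls in the Category 2 band.

2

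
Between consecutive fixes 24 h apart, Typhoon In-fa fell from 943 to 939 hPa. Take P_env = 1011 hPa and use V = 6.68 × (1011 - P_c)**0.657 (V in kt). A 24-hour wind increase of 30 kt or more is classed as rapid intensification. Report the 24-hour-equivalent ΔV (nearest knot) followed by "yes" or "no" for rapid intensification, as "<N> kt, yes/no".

V₁: ΔP = 68, V ≈ 6.68 × 68^0.657 ≈ 106.84 kt.
V₂: ΔP = 72, V ≈ 6.68 × 72^0.657 ≈ 110.93 kt.
ΔV over 24 h = 4.09 kt → 24 h equivalent = 4.09 × 24/24 ≈ 4.09 kt.
4 kt < 30 kt ⇒ not rapid intensification.

4 kt, no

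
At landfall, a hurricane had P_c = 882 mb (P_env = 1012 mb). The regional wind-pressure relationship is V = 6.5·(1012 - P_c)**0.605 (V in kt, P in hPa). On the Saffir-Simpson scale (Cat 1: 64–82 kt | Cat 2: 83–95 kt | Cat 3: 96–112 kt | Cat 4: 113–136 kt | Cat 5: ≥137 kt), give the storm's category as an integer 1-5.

ΔP = 1012 − 882 = 130 mb.
V ≈ 6.5 × 130^0.605 = 6.5 × 19.01 ≈ 124 kt.
124 kt falls in the Category 4 band.

4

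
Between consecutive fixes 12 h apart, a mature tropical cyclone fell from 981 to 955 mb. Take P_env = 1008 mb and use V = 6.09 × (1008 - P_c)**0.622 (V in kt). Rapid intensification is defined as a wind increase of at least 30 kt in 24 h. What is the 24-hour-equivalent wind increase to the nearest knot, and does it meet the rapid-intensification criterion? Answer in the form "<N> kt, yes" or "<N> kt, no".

49 kt, yes

V₁: ΔP = 27, V ≈ 6.09 × 27^0.622 ≈ 47.31 kt.
V₂: ΔP = 53, V ≈ 6.09 × 53^0.622 ≈ 71.96 kt.
ΔV over 12 h = 24.65 kt → 24 h equivalent = 24.65 × 24/12 ≈ 49.30 kt.
49 kt ≥ 30 kt ⇒ rapid intensification.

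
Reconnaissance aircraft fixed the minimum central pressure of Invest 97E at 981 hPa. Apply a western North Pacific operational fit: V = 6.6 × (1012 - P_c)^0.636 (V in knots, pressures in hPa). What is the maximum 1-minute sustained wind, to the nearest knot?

59 kt

ΔP = 1012 − 981 = 31 hPa.
31^0.636 ≈ 8.882.
V ≈ 6.6 × 8.882 ≈ 58.6 kt.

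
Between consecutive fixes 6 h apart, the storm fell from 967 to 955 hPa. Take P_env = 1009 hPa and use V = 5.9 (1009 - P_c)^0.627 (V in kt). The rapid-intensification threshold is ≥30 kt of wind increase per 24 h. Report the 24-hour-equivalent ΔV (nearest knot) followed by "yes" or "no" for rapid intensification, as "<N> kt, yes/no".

42 kt, yes

V₁: ΔP = 42, V ≈ 5.9 × 42^0.627 ≈ 61.47 kt.
V₂: ΔP = 54, V ≈ 5.9 × 54^0.627 ≈ 71.96 kt.
ΔV over 6 h = 10.49 kt → 24 h equivalent = 10.49 × 24/6 ≈ 41.96 kt.
42 kt ≥ 30 kt ⇒ rapid intensification.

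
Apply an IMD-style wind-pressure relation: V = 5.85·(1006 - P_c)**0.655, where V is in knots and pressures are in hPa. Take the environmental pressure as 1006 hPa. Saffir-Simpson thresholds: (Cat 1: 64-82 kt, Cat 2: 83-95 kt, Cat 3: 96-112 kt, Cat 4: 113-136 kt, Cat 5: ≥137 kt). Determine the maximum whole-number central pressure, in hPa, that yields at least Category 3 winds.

Category 3 begins at V = 96 kt.
Required ΔP = (96/5.85)^(1/0.655) = 16.410^1.527 ≈ 71.64 hPa.
P_c ≤ 1006 − 71.64 = 934.36, so the highest integer P_c is 934 hPa.

934 hPa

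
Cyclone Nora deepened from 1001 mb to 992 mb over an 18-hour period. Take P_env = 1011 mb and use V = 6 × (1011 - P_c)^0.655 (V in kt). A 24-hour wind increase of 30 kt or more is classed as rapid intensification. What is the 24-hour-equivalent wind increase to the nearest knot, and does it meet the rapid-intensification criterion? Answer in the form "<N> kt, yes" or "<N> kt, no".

19 kt, no

V₁: ΔP = 10, V ≈ 6 × 10^0.655 ≈ 27.11 kt.
V₂: ΔP = 19, V ≈ 6 × 19^0.655 ≈ 41.28 kt.
ΔV over 18 h = 14.17 kt → 24 h equivalent = 14.17 × 24/18 ≈ 18.89 kt.
19 kt < 30 kt ⇒ not rapid intensification.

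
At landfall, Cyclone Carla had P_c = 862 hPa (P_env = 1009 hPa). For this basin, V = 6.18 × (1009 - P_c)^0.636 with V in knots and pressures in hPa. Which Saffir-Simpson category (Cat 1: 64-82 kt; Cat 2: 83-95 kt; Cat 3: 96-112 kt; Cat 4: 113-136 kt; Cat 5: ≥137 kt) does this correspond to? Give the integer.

5

ΔP = 1009 − 862 = 147 hPa.
V ≈ 6.18 × 147^0.636 = 6.18 × 23.90 ≈ 148 kt.
148 kt falls in the Category 5 band.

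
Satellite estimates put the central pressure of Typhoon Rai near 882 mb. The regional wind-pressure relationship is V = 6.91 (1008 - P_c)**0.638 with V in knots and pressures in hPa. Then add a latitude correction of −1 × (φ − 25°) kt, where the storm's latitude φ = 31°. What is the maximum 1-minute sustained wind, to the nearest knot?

145 kt

ΔP = 1008 − 882 = 126 mb.
126^0.638 ≈ 21.879.
V ≈ 6.91 × 21.879 ≈ 151.2 kt.
Latitude correction: −1 × (31 − 25) = -6 kt.
Corrected V ≈ 145.2 kt → 145 kt.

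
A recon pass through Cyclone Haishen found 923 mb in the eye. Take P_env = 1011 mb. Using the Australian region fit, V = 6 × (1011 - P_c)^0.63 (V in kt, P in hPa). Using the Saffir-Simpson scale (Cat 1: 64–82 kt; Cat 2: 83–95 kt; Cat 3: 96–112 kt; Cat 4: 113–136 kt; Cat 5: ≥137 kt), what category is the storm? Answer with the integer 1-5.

ΔP = 1011 − 923 = 88 mb.
V ≈ 6 × 88^0.63 = 6 × 16.79 ≈ 101 kt.
101 kt falls in the Category 3 band.

3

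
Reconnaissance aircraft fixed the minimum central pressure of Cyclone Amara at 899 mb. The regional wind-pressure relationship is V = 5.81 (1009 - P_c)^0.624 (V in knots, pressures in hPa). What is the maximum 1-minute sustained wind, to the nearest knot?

109 kt

ΔP = 1009 − 899 = 110 mb.
110^0.624 ≈ 18.786.
V ≈ 5.81 × 18.786 ≈ 109.1 kt.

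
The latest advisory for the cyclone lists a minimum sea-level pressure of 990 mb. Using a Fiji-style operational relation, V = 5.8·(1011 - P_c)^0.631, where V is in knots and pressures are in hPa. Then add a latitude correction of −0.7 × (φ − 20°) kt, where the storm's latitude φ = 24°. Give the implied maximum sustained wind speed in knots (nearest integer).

ΔP = 1011 − 990 = 21 mb.
21^0.631 ≈ 6.828.
V ≈ 5.8 × 6.828 ≈ 39.6 kt.
Latitude correction: −0.7 × (24 − 20) = -2.8 kt.
Corrected V ≈ 36.8 kt → 37 kt.

37 kt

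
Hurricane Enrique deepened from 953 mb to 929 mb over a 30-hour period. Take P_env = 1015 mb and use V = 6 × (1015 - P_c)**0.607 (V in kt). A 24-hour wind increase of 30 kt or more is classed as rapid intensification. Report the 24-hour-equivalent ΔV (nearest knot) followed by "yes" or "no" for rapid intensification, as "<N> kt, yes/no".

V₁: ΔP = 62, V ≈ 6 × 62^0.607 ≈ 73.47 kt.
V₂: ΔP = 86, V ≈ 6 × 86^0.607 ≈ 89.62 kt.
ΔV over 30 h = 16.15 kt → 24 h equivalent = 16.15 × 24/30 ≈ 12.92 kt.
13 kt < 30 kt ⇒ not rapid intensification.

13 kt, no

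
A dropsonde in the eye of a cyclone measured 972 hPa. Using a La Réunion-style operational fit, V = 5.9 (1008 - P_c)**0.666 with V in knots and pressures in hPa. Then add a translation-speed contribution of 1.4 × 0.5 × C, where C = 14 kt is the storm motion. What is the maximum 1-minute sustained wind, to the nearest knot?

74 kt

ΔP = 1008 − 972 = 36 hPa.
36^0.666 ≈ 10.877.
V ≈ 5.9 × 10.877 ≈ 64.2 kt.
Translation term: 1.4 × 0.5 × 14 = 9.8 kt.
Corrected V ≈ 74 kt → 74 kt.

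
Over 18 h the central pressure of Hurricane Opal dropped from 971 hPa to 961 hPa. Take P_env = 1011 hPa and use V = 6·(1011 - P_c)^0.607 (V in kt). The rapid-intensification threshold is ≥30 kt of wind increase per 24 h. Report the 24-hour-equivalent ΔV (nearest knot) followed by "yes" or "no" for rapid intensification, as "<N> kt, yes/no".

V₁: ΔP = 40, V ≈ 6 × 40^0.607 ≈ 56.31 kt.
V₂: ΔP = 50, V ≈ 6 × 50^0.607 ≈ 64.48 kt.
ΔV over 18 h = 8.17 kt → 24 h equivalent = 8.17 × 24/18 ≈ 10.89 kt.
11 kt < 30 kt ⇒ not rapid intensification.

11 kt, no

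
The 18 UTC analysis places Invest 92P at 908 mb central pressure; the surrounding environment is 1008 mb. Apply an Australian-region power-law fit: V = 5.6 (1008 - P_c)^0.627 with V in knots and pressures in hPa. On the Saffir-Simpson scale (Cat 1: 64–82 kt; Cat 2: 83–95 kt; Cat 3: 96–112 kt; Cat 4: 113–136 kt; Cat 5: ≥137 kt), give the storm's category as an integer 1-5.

3

ΔP = 1008 − 908 = 100 mb.
V ≈ 5.6 × 100^0.627 = 5.6 × 17.95 ≈ 101 kt.
101 kt falls in the Category 3 band.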